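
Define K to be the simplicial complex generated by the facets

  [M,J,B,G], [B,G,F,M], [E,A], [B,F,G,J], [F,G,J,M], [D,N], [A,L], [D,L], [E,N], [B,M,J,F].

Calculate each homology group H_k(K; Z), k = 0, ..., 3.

We work with the vertex ordering A < B < D < E < F < G < J < L < M < N. The simplices of K, each written with vertices in increasing order, are:

  0-simplices (10): A, B, D, E, F, G, J, L, M, N
  1-simplices (15): AE, AL, BF, BG, BJ, BM, DL, DN, EN, FG, FJ, FM, GJ, GM, JM
  2-simplices (10): BFG, BFJ, BFM, BGJ, BGM, BJM, FGJ, FGM, FJM, GJM
  3-simplices (5): BFGJ, BFGM, BFJM, BGJM, FGJM

giving chain groups C_0 ≅ Z^10, C_1 ≅ Z^15, C_2 ≅ Z^10, C_3 ≅ Z^5.

The boundary map ∂_1: C_1 → C_0 is given by ∂[p,q] = [q] − [p].
As a 10×15 matrix over Z this has rank 8, with invariant factors (1,1,1,1,1,1,1,1).

Boundary ∂_2: C_2 → C_1 sends each 2-simplex [p,q,r] to [q,r] − [p,r] + [p,q]. For instance
  ∂BJM = JM − BM + BJ,
  ∂GJM = JM − GM + GJ.
As a 15×10 matrix over Z this has rank 6, with invariant factors (1,1,1,1,1,1).

The boundary map ∂_3: C_3 → C_2 sends each 3-simplex σ to the alternating sum Σ_i (−1)^i (σ with its i-th vertex removed). For instance
  ∂FGJM = GJM − FJM + FGM − FGJ,
  ∂BFJM = FJM − BJM + BFM − BFJ.
The 10×5 boundary matrix has rank 4 and Smith normal form diag(1,1,1,1).

Now H_k = ker ∂_k / im ∂_{k+1}, so:

  H_0: rank C_0 − rank ∂_1 = 10 − 8 = 2, and the invariant factors of ∂_1 are all 1, so H_0 ≅ Z^2.
  H_1: rank ker ∂_1 − rank ∂_2 = (15 − 8) − 6 = 1, and the invariant factors of ∂_2 are all 1, so H_1 ≅ Z.
  H_2: rank ker ∂_2 − rank ∂_3 = (10 − 6) − 4 = 0, and the invariant factors of ∂_3 are all 1, so H_2 ≅ 0.
  H_3: rank ker ∂_3 − rank ∂_4 = (5 − 4) − 0 = 1, and there is no ∂_4, so H_3 ≅ Z.

H_0 ≅ Z^2,  H_1 ≅ Z,  H_2 = 0,  H_3 ≅ Z.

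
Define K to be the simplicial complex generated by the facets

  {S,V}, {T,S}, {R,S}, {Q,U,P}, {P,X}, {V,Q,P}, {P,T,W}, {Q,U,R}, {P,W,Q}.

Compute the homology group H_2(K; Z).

Take the total order P < Q < R < S < T < U < V < W < X on the vertex set. Then K (dimension 2) consists of the simplices:

  0-simplices (9): P, Q, R, S, T, U, V, W, X
  1-simplices (15): PQ, PT, PU, PV, PW, PX, QR, QU, QV, QW, RS, RU, ST, SV, TW
  2-simplices (5): PQU, PQV, PQW, PTW, QRU

so the chain groups are C_0 ≅ Z^9, C_1 ≅ Z^15, C_2 ≅ Z^5.

The boundary map ∂_1: C_1 → C_0 is given by ∂[p,q] = [q] − [p].
The 9×15 boundary matrix has rank 8 and Smith normal form diag(1,1,1,1,1,1,1,1).

∂_2: C_2 → C_1 sends each 2-simplex [p,q,r] to [q,r] − [p,r] + [p,q]. For instance
  ∂PQW = QW − PW + PQ,
  ∂PTW = TW − PW + PT.
The 15×5 boundary matrix has rank 5 and Smith normal form diag(1,1,1,1,1).

Reading off H_k = ker ∂_k / im ∂_{k+1}:

  H_2: rank ker ∂_2 − rank ∂_3 = (5 − 5) − 0 = 0, and there is no ∂_3, so H_2 = 0.

H_2 = 0.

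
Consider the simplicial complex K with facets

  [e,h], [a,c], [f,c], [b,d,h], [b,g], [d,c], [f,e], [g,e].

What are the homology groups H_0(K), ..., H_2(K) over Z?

Take the total order a < b < c < d < e < f < g < h on the vertex set. Then K (dimension 2) consists of the simplices:

  0-simplices (8): a, b, c, d, e, f, g, h
  1-simplices (10): ac, bd, bg, bh, cd, cf, dh, ef, eg, eh
  2-simplices (1): bdh

giving chain groups C_0 ≅ Z^8, C_1 ≅ Z^10, C_2 ≅ Z^1.

The boundary map ∂_1: C_1 → C_0 is given by ∂[p,q] = [q] − [p].
As a 8×10 matrix over Z this has rank 7, with invariant factors (1,1,1,1,1,1,1).

The boundary map ∂_2: C_2 → C_1 sends each 2-simplex [p,q,r] to [q,r] − [p,r] + [p,q]. For instance
  ∂bdh = dh − bh + bd.
The resulting 10×1 matrix has rank 1, and its Smith normal form has invariant factors (1).

Reading off H_k = ker ∂_k / im ∂_{k+1}:

  H_0: rank C_0 − rank ∂_1 = 8 − 7 = 1, and the invariant factors of ∂_1 are all 1, so H_0 = Z.
  H_1: rank ker ∂_1 − rank ∂_2 = (10 − 7) − 1 = 2, and the invariant factors of ∂_2 are all 1, so H_1 = Z^2.
  H_2: rank ker ∂_2 − rank ∂_3 = (1 − 1) − 0 = 0, and there is no ∂_3, so H_2 = 0.

H_0 ≅ Z,  H_1 ≅ Z^2,  H_2 = 0.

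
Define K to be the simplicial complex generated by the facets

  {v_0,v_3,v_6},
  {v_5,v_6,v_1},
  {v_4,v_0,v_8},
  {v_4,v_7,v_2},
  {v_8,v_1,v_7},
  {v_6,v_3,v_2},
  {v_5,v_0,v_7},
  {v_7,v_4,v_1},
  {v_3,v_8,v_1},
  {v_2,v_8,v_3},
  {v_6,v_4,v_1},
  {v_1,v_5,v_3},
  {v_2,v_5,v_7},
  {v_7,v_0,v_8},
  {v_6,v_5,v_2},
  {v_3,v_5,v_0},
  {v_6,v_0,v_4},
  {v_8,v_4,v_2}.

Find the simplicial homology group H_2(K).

Fix the vertex order v_0 < v_1 < v_2 < v_3 < v_4 < v_5 < v_6 < v_7 < v_8 and write every simplex with vertices in increasing order. Then dim K = 2 and the simplices of K are:

  0-simplices (9): [v_0], [v_1], [v_2], [v_3], [v_4], [v_5], [v_6], [v_7], [v_8]
  1-simplices (27): (27 of them)
  2-simplices (18): (18 of them)

Hence C_0 ≅ Z^9, C_1 ≅ Z^27, C_2 ≅ Z^18.

The boundary map ∂_1: C_1 → C_0 is given by ∂[p,q] = [q] − [p]. For instance
  ∂[v_4,v_8] = [v_8] − [v_4].
As a 9×27 matrix over Z this has rank 8, with invariant factors (1,1,1,1,1,1,1,1).

∂_2: C_2 → C_1 acts by ∂[p,q,r] = [q,r] − [p,r] + [p,q]. For instance
  ∂[v_2,v_4,v_7] = [v_4,v_7] − [v_2,v_7] + [v_2,v_4],
  ∂[v_1,v_4,v_6] = [v_4,v_6] − [v_1,v_6] + [v_1,v_4].
This gives a 27×18 integer matrix of rank 18; reducing to Smith normal form yields diagonal entries (1,1,1,1,1,1,1,1,1,1,1,1,1,1,1,1,1,2).

From H_k ≅ ker(∂_k) / im(∂_{k+1}) we obtain:

  H_2: rank ker ∂_2 − rank ∂_3 = (18 − 18) − 0 = 0, and there is no ∂_3, so H_2 = 0.

(K is a triangulation of the Klein bottle.)

H_2 = 0.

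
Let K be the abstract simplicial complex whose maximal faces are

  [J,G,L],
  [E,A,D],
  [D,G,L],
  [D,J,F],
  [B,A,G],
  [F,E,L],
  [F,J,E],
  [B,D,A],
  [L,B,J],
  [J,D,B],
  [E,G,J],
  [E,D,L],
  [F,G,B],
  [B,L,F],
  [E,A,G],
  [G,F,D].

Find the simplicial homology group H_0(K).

We work with the vertex ordering A < B < D < E < F < G < J < L. The simplices of K, each written with vertices in increasing order, are:

  0-simplices (8): A, B, D, E, F, G, J, L
  1-simplices (24): AB, AD, AE, AG, BD, BF, BG, BJ, BL, DE, DF, DG, DJ, DL, EF, EG, EJ, EL, FG, FJ, FL, GJ, GL, JL
  2-simplices (16): ABD, ABG, ADE, AEG, BDJ, BFG, BFL, BJL, DEL, DFG, DFJ, DGL, EFJ, EFL, EGJ, GJL

Hence C_0 ≅ Z^8, C_1 ≅ Z^24, C_2 ≅ Z^16.

Boundary ∂_1: C_1 → C_0 sends each edge [p,q] (with p < q) to q − p.
The resulting 8×24 matrix has rank 7, and its Smith normal form has invariant factors (1,1,1,1,1,1,1).

The boundary map ∂_2: C_2 → C_1 acts by ∂[p,q,r] = [q,r] − [p,r] + [p,q]. For instance
  ∂BJL = JL − BL + BJ,
  ∂BDJ = DJ − BJ + BD.
The 24×16 boundary matrix has rank 15 and Smith normal form diag(1,1,1,1,1,1,1,1,1,1,1,1,1,1,1).

Computing H_k = (kernel of ∂_k) / (image of ∂_{k+1}):

  H_0: rank C_0 − rank ∂_1 = 8 − 7 = 1, and the invariant factors of ∂_1 are all 1, so H_0 ≅ Z.

H_0 = Z.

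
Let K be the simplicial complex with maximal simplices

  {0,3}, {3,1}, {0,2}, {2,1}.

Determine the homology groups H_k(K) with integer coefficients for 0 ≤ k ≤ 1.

H_0 = Z,  H_1 = Z.

Take the total order 0 < 1 < 2 < 3 on the vertex set. Then K (dimension 1) consists of the simplices:

  0-simplices (4): [0], [1], [2], [3]
  1-simplices (4): [0,2], [0,3], [1,2], [1,3]

giving chain groups C_0 ≅ Z^4, C_1 ≅ Z^4.

∂_1: C_1 → C_0 sends each edge [p,q] (with p < q) to q − p. For instance
  ∂[1,2] = [2] − [1].
As a 4×4 matrix over Z this has rank 3, with invariant factors (1,1,1).

Reading off H_k = ker ∂_k / im ∂_{k+1}:

  H_0: rank C_0 − rank ∂_1 = 4 − 3 = 1, and the invariant factors of ∂_1 are all 1, so H_0 = Z.
  H_1: rank ker ∂_1 − rank ∂_2 = (4 − 3) − 0 = 1, and there is no ∂_2, so H_1 = Z.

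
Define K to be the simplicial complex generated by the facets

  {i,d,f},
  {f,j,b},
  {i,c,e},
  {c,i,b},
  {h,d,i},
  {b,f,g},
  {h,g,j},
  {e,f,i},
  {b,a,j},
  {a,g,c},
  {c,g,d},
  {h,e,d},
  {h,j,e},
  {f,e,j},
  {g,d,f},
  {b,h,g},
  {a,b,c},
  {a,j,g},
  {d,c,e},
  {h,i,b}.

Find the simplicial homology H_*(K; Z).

H_0 = Z,  H_1 = Z ⊕ Z_2,  H_2 = 0.

Order the vertices as a < b < c < d < e < f < g < h < i < j. Listing each simplex with vertices in this order, K has dimension 2 with simplices:

  0-simplices (10): a, b, c, d, e, f, g, h, i, j
  1-simplices (30): ab, ac, ag, aj, bc, bf, bg, bh, bi, bj, cd, ce, cg, ci, de, df, dg, dh, di, ef, eh, ei, ej, fg, fi, fj, gh, gj, hi, hj
  2-simplices (20): abc, abj, acg, agj, bci, bfg, bfj, bgh, bhi, cde, cdg, cei, deh, dfg, dfi, dhi, efi, efj, ehj, ghj

giving chain groups C_0 ≅ Z^10, C_1 ≅ Z^30, C_2 ≅ Z^20.

The boundary map ∂_1: C_1 → C_0 is given by ∂[p,q] = [q] − [p]. For instance
  ∂bf = f − b.
The resulting 10×30 matrix has rank 9, and its Smith normal form has invariant factors (1,1,1,1,1,1,1,1,1).

Boundary ∂_2: C_2 → C_1 sends each 2-simplex [p,q,r] to [q,r] − [p,r] + [p,q]. For instance
  ∂ehj = hj − ej + eh,
  ∂bhi = hi − bi + bh.
The 30×20 boundary matrix has rank 20 and Smith normal form diag(1,1,1,1,1,1,1,1,1,1,1,1,1,1,1,1,1,1,1,2).

Computing H_k = (kernel of ∂_k) / (image of ∂_{k+1}):

  H_0: rank C_0 − rank ∂_1 = 10 − 9 = 1, and the invariant factors of ∂_1 are all 1, so H_0 = Z.
  H_1: rank ker ∂_1 − rank ∂_2 = (30 − 9) − 20 = 1, and ∂_2 has invariant factor 2 > 1, so H_1 = Z ⊕ Z_2.
  H_2: rank ker ∂_2 − rank ∂_3 = (20 − 20) − 0 = 0, and there is no ∂_3, so H_2 = 0.

As a check, the Euler characteristic is 10 − 30 + 20 = 0, which agrees with 1 − 1 + 0 = 0.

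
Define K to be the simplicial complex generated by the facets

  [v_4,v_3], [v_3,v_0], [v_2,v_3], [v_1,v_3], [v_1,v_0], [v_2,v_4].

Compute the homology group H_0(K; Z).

H_0 ≅ Z.

K has 5 vertices, 6 edges.
rank ∂_0 = 0, rank ∂_1 = 4 ⇒ b_0 = 5 − 0 − 4 = 1; all invariant factors of ∂_1 are 1 so no torsion. So H_0 ≅ Z.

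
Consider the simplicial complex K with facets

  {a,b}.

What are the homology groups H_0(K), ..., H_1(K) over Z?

H_0 ≅ Z,  H_1 = 0.

Fix the vertex order a < b and write every simplex with vertices in increasing order. Then dim K = 1 and the simplices of K are:

  0-simplices (2): a, b
  1-simplices (1): ab

Hence C_0 ≅ Z^2, C_1 ≅ Z^1.

∂_1: C_1 → C_0 sends each edge [p,q] (with p < q) to q − p.
This gives a 2×1 integer matrix of rank 1; reducing to Smith normal form yields diagonal entries (1).

Now H_k = ker ∂_k / im ∂_{k+1}, so:

  H_0: rank C_0 − rank ∂_1 = 2 − 1 = 1, and the invariant factors of ∂_1 are all 1, so H_0 ≅ Z.
  H_1: rank ker ∂_1 − rank ∂_2 = (1 − 1) − 0 = 0, and there is no ∂_2, so H_1 ≅ 0.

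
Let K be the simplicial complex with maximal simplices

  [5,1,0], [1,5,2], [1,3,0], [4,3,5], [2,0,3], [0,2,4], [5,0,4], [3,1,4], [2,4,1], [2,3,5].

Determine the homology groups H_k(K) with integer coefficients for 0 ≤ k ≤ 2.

H_0 = Z,  H_1 = Z/2Z,  H_2 = 0.

Fix the vertex order 0 < 1 < 2 < 3 < 4 < 5 and write every simplex with vertices in increasing order. Then dim K = 2 and the simplices of K are:

  0-simplices (6): [0], [1], [2], [3], [4], [5]
  1-simplices (15): [0,1], [0,2], [0,3], [0,4], [0,5], [1,2], [1,3], [1,4], [1,5], [2,3], [2,4], [2,5], [3,4], [3,5], [4,5]
  2-simplices (10): [0,1,3], [0,1,5], [0,2,3], [0,2,4], [0,4,5], [1,2,4], [1,2,5], [1,3,4], [2,3,5], [3,4,5]

Hence C_0 ≅ Z^6, C_1 ≅ Z^15, C_2 ≅ Z^10.

The boundary map ∂_1: C_1 → C_0 is given by ∂[p,q] = [q] − [p].
The 6×15 boundary matrix has rank 5 and Smith normal form diag(1,1,1,1,1).

Boundary ∂_2: C_2 → C_1 acts by ∂[p,q,r] = [q,r] − [p,r] + [p,q]. For instance
  ∂[2,3,5] = [3,5] − [2,5] + [2,3],
  ∂[0,2,4] = [2,4] − [0,4] + [0,2].
This gives a 15×10 integer matrix of rank 10; reducing to Smith normal form yields diagonal entries (1,1,1,1,1,1,1,1,1,2).

Now H_k = ker ∂_k / im ∂_{k+1}, so:

  H_0: rank C_0 − rank ∂_1 = 6 − 5 = 1, and the invariant factors of ∂_1 are all 1, so H_0 = Z.
  H_1: rank ker ∂_1 − rank ∂_2 = (15 − 5) − 10 = 0, and ∂_2 has invariant factor 2 > 1, so H_1 = Z/2Z.
  H_2: rank ker ∂_2 − rank ∂_3 = (10 − 10) − 0 = 0, and there is no ∂_3, so H_2 = 0.

As a check, the Euler characteristic is 6 − 15 + 10 = 1, which agrees with 1 − 0 + 0 = 1.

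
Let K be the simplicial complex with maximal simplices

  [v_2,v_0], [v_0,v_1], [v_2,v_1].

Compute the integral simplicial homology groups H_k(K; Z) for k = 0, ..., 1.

Order the vertices as v_0 < v_1 < v_2. Listing each simplex with vertices in this order, K has dimension 1 with simplices:

  0-simplices (3): [v_0], [v_1], [v_2]
  1-simplices (3): [v_0,v_1], [v_0,v_2], [v_1,v_2]

giving chain groups C_0 ≅ Z^3, C_1 ≅ Z^3.

Boundary ∂_1: C_1 → C_0 sends each edge [p,q] (with p < q) to q − p.
The resulting 3×3 matrix has rank 2, and its Smith normal form has invariant factors (1,1).

Reading off H_k = ker ∂_k / im ∂_{k+1}:

  H_0: rank C_0 − rank ∂_1 = 3 − 2 = 1, and the invariant factors of ∂_1 are all 1, so H_0 ≅ Z.
  H_1: rank ker ∂_1 − rank ∂_2 = (3 − 2) − 0 = 1, and there is no ∂_2, so H_1 ≅ Z.

As a check, the Euler characteristic is 3 − 3 = 0, which agrees with 1 − 1 = 0.
(K is a triangulation of the circle S^1.)

H_0 = Z,  H_1 = Z.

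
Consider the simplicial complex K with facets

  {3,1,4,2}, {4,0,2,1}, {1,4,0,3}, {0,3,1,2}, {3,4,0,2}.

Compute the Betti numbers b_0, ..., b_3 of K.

K has 5 vertices, 10 edges, 10 triangles, 5 3-simplices.
rank ∂_0 = 0, rank ∂_1 = 4 ⇒ b_0 = 5 − 0 − 4 = 1; all invariant factors of ∂_1 are 1 so no torsion. So H_0 = Z.
rank ∂_1 = 4, rank ∂_2 = 6 ⇒ b_1 = 10 − 4 − 6 = 0; all invariant factors of ∂_2 are 1 so no torsion. So H_1 = 0.
rank ∂_2 = 6, rank ∂_3 = 4 ⇒ b_2 = 10 − 6 − 4 = 0; all invariant factors of ∂_3 are 1 so no torsion. So H_2 = 0.
rank ∂_3 = 4, rank ∂_4 = 0 ⇒ b_3 = 5 − 4 − 0 = 1. So H_3 = Z.

b_0 = 1, b_1 = 0, b_2 = 0, b_3 = 1.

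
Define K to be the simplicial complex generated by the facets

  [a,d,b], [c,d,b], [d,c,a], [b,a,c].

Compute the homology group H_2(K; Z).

H_2 = Z.

Order the vertices as a < b < c < d. Listing each simplex with vertices in this order, K has dimension 2 with simplices:

  0-simplices (4): a, b, c, d
  1-simplices (6): ab, ac, ad, bc, bd, cd
  2-simplices (4): abc, abd, acd, bcd

Hence C_0 ≅ Z^4, C_1 ≅ Z^6, C_2 ≅ Z^4.

∂_1: C_1 → C_0 maps an edge to its endpoints' difference, ∂[p,q] = q − p.
The 4×6 boundary matrix has rank 3 and Smith normal form diag(1,1,1).

Boundary ∂_2: C_2 → C_1 maps a triangle to the signed sum of its edges. For instance
  ∂abc = bc − ac + ab,
  ∂abd = bd − ad + ab.
As a 6×4 matrix over Z this has rank 3, with invariant factors (1,1,1).

Reading off H_k = ker ∂_k / im ∂_{k+1}:

  H_2: rank ker ∂_2 − rank ∂_3 = (4 − 3) − 0 = 1, and there is no ∂_3, so H_2 ≅ Z.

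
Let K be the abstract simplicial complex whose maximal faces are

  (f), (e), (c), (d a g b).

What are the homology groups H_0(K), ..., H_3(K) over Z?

H_0 ≅ Z^4,  H_1 = 0,  H_2 = 0,  H_3 = 0.

Take the total order a < b < c < d < e < f < g on the vertex set. Then K (dimension 3) consists of the simplices:

  0-simplices (7): a, b, c, d, e, f, g
  1-simplices (6): ab, ad, ag, bd, bg, dg
  2-simplices (4): abd, abg, adg, bdg
  3-simplices (1): abdg

giving chain groups C_0 ≅ Z^7, C_1 ≅ Z^6, C_2 ≅ Z^4, C_3 ≅ Z^1.

Boundary ∂_1: C_1 → C_0 sends each edge [p,q] (with p < q) to q − p.
As a 7×6 matrix over Z this has rank 3, with invariant factors (1,1,1).

Boundary ∂_2: C_2 → C_1 acts by ∂[p,q,r] = [q,r] − [p,r] + [p,q]. For instance
  ∂bdg = dg − bg + bd,
  ∂abd = bd − ad + ab.
As a 6×4 matrix over Z this has rank 3, with invariant factors (1,1,1).

Boundary ∂_3: C_3 → C_2 sends each 3-simplex σ to the alternating sum Σ_i (−1)^i (σ with its i-th vertex removed). For instance
  ∂abdg = bdg − adg + abg − abd.
The resulting 4×1 matrix has rank 1, and its Smith normal form has invariant factors (1).

From H_k ≅ ker(∂_k) / im(∂_{k+1}) we obtain:

  H_0: rank C_0 − rank ∂_1 = 7 − 3 = 4, and the invariant factors of ∂_1 are all 1, so H_0 = Z^4.
  H_1: rank ker ∂_1 − rank ∂_2 = (6 − 3) − 3 = 0, and the invariant factors of ∂_2 are all 1, so H_1 = 0.
  H_2: rank ker ∂_2 − rank ∂_3 = (4 − 3) − 1 = 0, and the invariant factors of ∂_3 are all 1, so H_2 = 0.
  H_3: rank ker ∂_3 − rank ∂_4 = (1 − 1) − 0 = 0, and there is no ∂_4, so H_3 = 0.

(K is a triangulation of the disjoint union of a set of 3 points and the 3-simplex.)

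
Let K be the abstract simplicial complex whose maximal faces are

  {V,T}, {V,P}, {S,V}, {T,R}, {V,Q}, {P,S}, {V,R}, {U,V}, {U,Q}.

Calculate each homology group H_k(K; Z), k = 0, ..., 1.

Order the vertices as P < Q < R < S < T < U < V. Listing each simplex with vertices in this order, K has dimension 1 with simplices:

  0-simplices (7): P, Q, R, S, T, U, V
  1-simplices (9): PS, PV, QU, QV, RT, RV, SV, TV, UV

giving chain groups C_0 ≅ Z^7, C_1 ≅ Z^9.

Boundary ∂_1: C_1 → C_0 sends each edge [p,q] (with p < q) to q − p. For instance
  ∂RV = V − R.
This gives a 7×9 integer matrix of rank 6; reducing to Smith normal form yields diagonal entries (1,1,1,1,1,1).

Computing H_k = (kernel of ∂_k) / (image of ∂_{k+1}):

  H_0: rank C_0 − rank ∂_1 = 7 − 6 = 1, and the invariant factors of ∂_1 are all 1, so H_0 = Z.
  H_1: rank ker ∂_1 − rank ∂_2 = (9 − 6) − 0 = 3, and there is no ∂_2, so H_1 = Z^3.

H_0 ≅ Z,  H_1 ≅ Z^3.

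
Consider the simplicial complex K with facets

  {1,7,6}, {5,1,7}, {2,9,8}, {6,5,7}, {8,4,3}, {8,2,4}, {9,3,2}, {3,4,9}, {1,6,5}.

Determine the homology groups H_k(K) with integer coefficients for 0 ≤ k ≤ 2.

Take the total order 1 < 2 < 3 < 4 < 5 < 6 < 7 < 8 < 9 on the vertex set. Then K (dimension 2) consists of the simplices:

  0-simplices (9): [1], [2], [3], [4], [5], [6], [7], [8], [9]
  1-simplices (16): [1,5], [1,6], [1,7], [2,3], [2,4], [2,8], [2,9], [3,4], [3,8], [3,9], [4,8], [4,9], [5,6], [5,7], [6,7], [8,9]
  2-simplices (9): [1,5,6], [1,5,7], [1,6,7], [2,3,9], [2,4,8], [2,8,9], [3,4,8], [3,4,9], [5,6,7]

giving chain groups C_0 ≅ Z^9, C_1 ≅ Z^16, C_2 ≅ Z^9.

Boundary ∂_1: C_1 → C_0 sends each edge [p,q] (with p < q) to q − p. For instance
  ∂[1,6] = [6] − [1].
The 9×16 boundary matrix has rank 7 and Smith normal form diag(1,1,1,1,1,1,1).

The boundary map ∂_2: C_2 → C_1 acts by ∂[p,q,r] = [q,r] − [p,r] + [p,q]. For instance
  ∂[1,5,6] = [5,6] − [1,6] + [1,5],
  ∂[3,4,9] = [4,9] − [3,9] + [3,4].
This gives a 16×9 integer matrix of rank 8; reducing to Smith normal form yields diagonal entries (1,1,1,1,1,1,1,1).

Computing H_k = (kernel of ∂_k) / (image of ∂_{k+1}):

  H_0: rank C_0 − rank ∂_1 = 9 − 7 = 2, and the invariant factors of ∂_1 are all 1, so H_0 ≅ Z^2.
  H_1: rank ker ∂_1 − rank ∂_2 = (16 − 7) − 8 = 1, and the invariant factors of ∂_2 are all 1, so H_1 ≅ Z.
  H_2: rank ker ∂_2 − rank ∂_3 = (9 − 8) − 0 = 1, and there is no ∂_3, so H_2 ≅ Z.

As a check, the Euler characteristic is 9 − 16 + 9 = 2, which agrees with 2 − 1 + 1 = 2.

H_0 ≅ Z^2,  H_1 ≅ Z,  H_2 ≅ Z.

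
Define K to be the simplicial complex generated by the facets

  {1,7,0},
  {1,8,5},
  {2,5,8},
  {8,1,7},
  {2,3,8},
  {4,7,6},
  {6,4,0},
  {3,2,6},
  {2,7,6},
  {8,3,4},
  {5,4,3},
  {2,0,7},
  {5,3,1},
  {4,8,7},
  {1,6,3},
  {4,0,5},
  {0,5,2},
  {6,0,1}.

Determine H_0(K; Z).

H_0 ≅ Z.

Order the vertices as 0 < 1 < 2 < 3 < 4 < 5 < 6 < 7 < 8. Listing each simplex with vertices in this order, K has dimension 2 with simplices:

  0-simplices (9): [0], [1], [2], [3], [4], [5], [6], [7], [8]
  1-simplices (27): (27 of them)
  2-simplices (18): [0,1,6], [0,1,7], [0,2,5], [0,2,7], [0,4,5], [0,4,6], [1,3,5], [1,3,6], [1,5,8], [1,7,8], [2,3,6], [2,3,8], [2,5,8], [2,6,7], [3,4,5], [3,4,8], [4,6,7], [4,7,8]

Hence C_0 ≅ Z^9, C_1 ≅ Z^27, C_2 ≅ Z^18.

Boundary ∂_1: C_1 → C_0 is given by ∂[p,q] = [q] − [p]. For instance
  ∂[6,7] = [7] − [6].
As a 9×27 matrix over Z this has rank 8, with invariant factors (1,1,1,1,1,1,1,1).

Boundary ∂_2: C_2 → C_1 sends each 2-simplex [p,q,r] to [q,r] − [p,r] + [p,q]. For instance
  ∂[0,1,7] = [1,7] − [0,7] + [0,1],
  ∂[3,4,5] = [4,5] − [3,5] + [3,4].
This gives a 27×18 integer matrix of rank 18; reducing to Smith normal form yields diagonal entries (1,1,1,1,1,1,1,1,1,1,1,1,1,1,1,1,1,2).

From H_k ≅ ker(∂_k) / im(∂_{k+1}) we obtain:

  H_0: rank C_0 − rank ∂_1 = 9 − 8 = 1, and the invariant factors of ∂_1 are all 1, so H_0 = Z.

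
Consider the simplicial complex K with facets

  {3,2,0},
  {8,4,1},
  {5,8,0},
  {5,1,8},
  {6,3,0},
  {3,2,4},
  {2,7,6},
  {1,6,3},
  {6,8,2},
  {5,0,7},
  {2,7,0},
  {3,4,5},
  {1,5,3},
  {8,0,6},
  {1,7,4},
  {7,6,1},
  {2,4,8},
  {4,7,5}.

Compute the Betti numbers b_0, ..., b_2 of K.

We work with the vertex ordering 0 < 1 < 2 < 3 < 4 < 5 < 6 < 7 < 8. The simplices of K, each written with vertices in increasing order, are:

  0-simplices (9): [0], [1], [2], [3], [4], [5], [6], [7], [8]
  1-simplices (27): (27 of them)
  2-simplices (18): [0,2,3], [0,2,7], [0,3,6], [0,5,7], [0,5,8], [0,6,8], [1,3,5], [1,3,6], [1,4,7], [1,4,8], [1,5,8], [1,6,7], [2,3,4], [2,4,8], [2,6,7], [2,6,8], [3,4,5], [4,5,7]

giving chain groups C_0 ≅ Z^9, C_1 ≅ Z^27, C_2 ≅ Z^18.

The boundary map ∂_1: C_1 → C_0 is given by ∂[p,q] = [q] − [p]. For instance
  ∂[5,8] = [8] − [5].
The 9×27 boundary matrix has rank 8 and Smith normal form diag(1,1,1,1,1,1,1,1).

∂_2: C_2 → C_1 sends each 2-simplex [p,q,r] to [q,r] − [p,r] + [p,q]. For instance
  ∂[4,5,7] = [5,7] − [4,7] + [4,5],
  ∂[0,2,7] = [2,7] − [0,7] + [0,2].
This gives a 27×18 integer matrix of rank 18; reducing to Smith normal form yields diagonal entries (1,1,1,1,1,1,1,1,1,1,1,1,1,1,1,1,1,2).

Now H_k = ker ∂_k / im ∂_{k+1}, so:

  H_0: rank C_0 − rank ∂_1 = 9 − 8 = 1, and the invariant factors of ∂_1 are all 1, so H_0 = Z.
  H_1: rank ker ∂_1 − rank ∂_2 = (27 − 8) − 18 = 1, and ∂_2 has invariant factor 2 > 1, so H_1 = Z ⊕ Z_2.
  H_2: rank ker ∂_2 − rank ∂_3 = (18 − 18) − 0 = 0, and there is no ∂_3, so H_2 = 0.

As a check, the Euler characteristic is 9 − 27 + 18 = 0, which agrees with 1 − 1 + 0 = 0.

Hence the Betti numbers are b_0 = 1, b_1 = 1, b_2 = 0.

b_0 = 1, b_1 = 1, b_2 = 0.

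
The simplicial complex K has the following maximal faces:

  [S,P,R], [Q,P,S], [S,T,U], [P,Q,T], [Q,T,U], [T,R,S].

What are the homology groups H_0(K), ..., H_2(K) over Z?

H_0 = Z,  H_1 = Z,  H_2 = 0.

K has 6 vertices, 12 edges, 6 triangles.
rank ∂_0 = 0, rank ∂_1 = 5 ⇒ b_0 = 6 − 0 − 5 = 1; all invariant factors of ∂_1 are 1 so no torsion. So H_0 = Z.
rank ∂_1 = 5, rank ∂_2 = 6 ⇒ b_1 = 12 − 5 − 6 = 1; all invariant factors of ∂_2 are 1 so no torsion. So H_1 = Z.
rank ∂_2 = 6, rank ∂_3 = 0 ⇒ b_2 = 6 − 6 − 0 = 0. So H_2 = 0.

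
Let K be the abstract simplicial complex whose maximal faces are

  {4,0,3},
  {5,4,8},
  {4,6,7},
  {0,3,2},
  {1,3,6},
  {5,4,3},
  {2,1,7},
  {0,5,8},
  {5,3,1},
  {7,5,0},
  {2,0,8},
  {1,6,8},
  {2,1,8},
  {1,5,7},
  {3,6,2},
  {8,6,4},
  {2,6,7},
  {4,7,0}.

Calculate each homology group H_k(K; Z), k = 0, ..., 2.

H_0 ≅ Z,  H_1 ≅ Z ⊕ Z/2Z,  H_2 = 0.

We work with the vertex ordering 0 < 1 < 2 < 3 < 4 < 5 < 6 < 7 < 8. The simplices of K, each written with vertices in increasing order, are:

  0-simplices (9): [0], [1], [2], [3], [4], [5], [6], [7], [8]
  1-simplices (27): (27 of them)
  2-simplices (18): [0,2,3], [0,2,8], [0,3,4], [0,4,7], [0,5,7], [0,5,8], [1,2,7], [1,2,8], [1,3,5], [1,3,6], [1,5,7], [1,6,8], [2,3,6], [2,6,7], [3,4,5], [4,5,8], [4,6,7], [4,6,8]

giving chain groups C_0 ≅ Z^9, C_1 ≅ Z^27, C_2 ≅ Z^18.

The boundary map ∂_1: C_1 → C_0 is given by ∂[p,q] = [q] − [p].
The resulting 9×27 matrix has rank 8, and its Smith normal form has invariant factors (1,1,1,1,1,1,1,1).

Boundary ∂_2: C_2 → C_1 sends each 2-simplex [p,q,r] to [q,r] − [p,r] + [p,q]. For instance
  ∂[1,3,5] = [3,5] − [1,5] + [1,3],
  ∂[1,6,8] = [6,8] − [1,8] + [1,6].
This gives a 27×18 integer matrix of rank 18; reducing to Smith normal form yields diagonal entries (1,1,1,1,1,1,1,1,1,1,1,1,1,1,1,1,1,2).

Now H_k = ker ∂_k / im ∂_{k+1}, so:

  H_0: rank C_0 − rank ∂_1 = 9 − 8 = 1, and the invariant factors of ∂_1 are all 1, so H_0 ≅ Z.
  H_1: rank ker ∂_1 − rank ∂_2 = (27 − 8) − 18 = 1, and ∂_2 has invariant factor 2 > 1, so H_1 ≅ Z ⊕ Z/2Z.
  H_2: rank ker ∂_2 − rank ∂_3 = (18 − 18) − 0 = 0, and there is no ∂_3, so H_2 ≅ 0.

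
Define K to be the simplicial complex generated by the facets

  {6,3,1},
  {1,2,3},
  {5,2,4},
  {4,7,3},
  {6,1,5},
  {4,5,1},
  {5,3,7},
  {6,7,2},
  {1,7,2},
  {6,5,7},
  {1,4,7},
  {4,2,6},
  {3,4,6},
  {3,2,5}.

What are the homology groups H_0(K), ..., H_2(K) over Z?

H_0 ≅ Z,  H_1 ≅ Z^2,  H_2 ≅ Z.

Order the vertices as 1 < 2 < 3 < 4 < 5 < 6 < 7. Listing each simplex with vertices in this order, K has dimension 2 with simplices:

  0-simplices (7): [1], [2], [3], [4], [5], [6], [7]
  1-simplices (21): [1,2], [1,3], [1,4], [1,5], [1,6], [1,7], [2,3], [2,4], [2,5], [2,6], [2,7], [3,4], [3,5], [3,6], [3,7], [4,5], [4,6], [4,7], [5,6], [5,7], [6,7]
  2-simplices (14): [1,2,3], [1,2,7], [1,3,6], [1,4,5], [1,4,7], [1,5,6], [2,3,5], [2,4,5], [2,4,6], [2,6,7], [3,4,6], [3,4,7], [3,5,7], [5,6,7]

giving chain groups C_0 ≅ Z^7, C_1 ≅ Z^21, C_2 ≅ Z^14.

The boundary map ∂_1: C_1 → C_0 maps an edge to its endpoints' difference, ∂[p,q] = q − p. For instance
  ∂[2,7] = [7] − [2].
The resulting 7×21 matrix has rank 6, and its Smith normal form has invariant factors (1,1,1,1,1,1).

∂_2: C_2 → C_1 acts by ∂[p,q,r] = [q,r] − [p,r] + [p,q]. For instance
  ∂[2,4,5] = [4,5] − [2,5] + [2,4],
  ∂[1,4,7] = [4,7] − [1,7] + [1,4].
The 21×14 boundary matrix has rank 13 and Smith normal form diag(1,1,1,1,1,1,1,1,1,1,1,1,1).

From H_k ≅ ker(∂_k) / im(∂_{k+1}) we obtain:

  H_0: rank C_0 − rank ∂_1 = 7 − 6 = 1, and the invariant factors of ∂_1 are all 1, so H_0 = Z.
  H_1: rank ker ∂_1 − rank ∂_2 = (21 − 6) − 13 = 2, and the invariant factors of ∂_2 are all 1, so H_1 = Z^2.
  H_2: rank ker ∂_2 − rank ∂_3 = (14 − 13) − 0 = 1, and there is no ∂_3, so H_2 = Z.

As a check, the Euler characteristic is 7 − 21 + 14 = 0, which agrees with 1 − 2 + 1 = 0.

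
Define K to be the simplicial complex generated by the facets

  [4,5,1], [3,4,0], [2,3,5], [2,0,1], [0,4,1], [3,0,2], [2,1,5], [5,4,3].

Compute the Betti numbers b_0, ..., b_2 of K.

b_0 = 1, b_1 = 0, b_2 = 1.

K has 6 vertices, 12 edges, 8 triangles.
rank ∂_0 = 0, rank ∂_1 = 5 ⇒ b_0 = 6 − 0 − 5 = 1; all invariant factors of ∂_1 are 1 so no torsion. So H_0 = Z.
rank ∂_1 = 5, rank ∂_2 = 7 ⇒ b_1 = 12 − 5 − 7 = 0; all invariant factors of ∂_2 are 1 so no torsion. So H_1 = 0.
rank ∂_2 = 7, rank ∂_3 = 0 ⇒ b_2 = 8 − 7 − 0 = 1. So H_2 = Z.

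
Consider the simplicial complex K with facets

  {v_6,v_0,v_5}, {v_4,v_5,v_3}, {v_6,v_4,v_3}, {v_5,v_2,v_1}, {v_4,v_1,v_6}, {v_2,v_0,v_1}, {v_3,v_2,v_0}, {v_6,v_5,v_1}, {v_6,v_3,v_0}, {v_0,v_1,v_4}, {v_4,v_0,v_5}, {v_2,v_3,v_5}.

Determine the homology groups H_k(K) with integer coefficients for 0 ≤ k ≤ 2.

Order the vertices as v_0 < v_1 < v_2 < v_3 < v_4 < v_5 < v_6. Listing each simplex with vertices in this order, K has dimension 2 with simplices:

  0-simplices (7): [v_0], [v_1], [v_2], [v_3], [v_4], [v_5], [v_6]
  1-simplices (18): (18 of them)
  2-simplices (12): (12 of them)

so the chain groups are C_0 ≅ Z^7, C_1 ≅ Z^18, C_2 ≅ Z^12.

The boundary map ∂_1: C_1 → C_0 sends each edge [p,q] (with p < q) to q − p. For instance
  ∂[v_0,v_5] = [v_5] − [v_0].
As a 7×18 matrix over Z this has rank 6, with invariant factors (1,1,1,1,1,1).

Boundary ∂_2: C_2 → C_1 acts by ∂[p,q,r] = [q,r] − [p,r] + [p,q]. For instance
  ∂[v_1,v_4,v_6] = [v_4,v_6] − [v_1,v_6] + [v_1,v_4],
  ∂[v_0,v_4,v_5] = [v_4,v_5] − [v_0,v_5] + [v_0,v_4].
This gives a 18×12 integer matrix of rank 12; reducing to Smith normal form yields diagonal entries (1,1,1,1,1,1,1,1,1,1,1,2).

From H_k ≅ ker(∂_k) / im(∂_{k+1}) we obtain:

  H_0: rank C_0 − rank ∂_1 = 7 − 6 = 1, and the invariant factors of ∂_1 are all 1, so H_0 = Z.
  H_1: rank ker ∂_1 − rank ∂_2 = (18 − 6) − 12 = 0, and ∂_2 has invariant factor 2 > 1, so H_1 = Z/2.
  H_2: rank ker ∂_2 − rank ∂_3 = (12 − 12) − 0 = 0, and there is no ∂_3, so H_2 = 0.

H_0 = Z,  H_1 = Z/2,  H_2 = 0.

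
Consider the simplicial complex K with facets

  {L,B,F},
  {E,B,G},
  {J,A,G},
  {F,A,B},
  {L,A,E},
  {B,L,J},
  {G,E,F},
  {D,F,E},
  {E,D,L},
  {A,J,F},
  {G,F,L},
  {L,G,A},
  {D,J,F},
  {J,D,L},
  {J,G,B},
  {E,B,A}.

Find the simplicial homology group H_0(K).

Fix the vertex order A < B < D < E < F < G < J < L and write every simplex with vertices in increasing order. Then dim K = 2 and the simplices of K are:

  0-simplices (8): A, B, D, E, F, G, J, L
  1-simplices (24): AB, AE, AF, AG, AJ, AL, BE, BF, BG, BJ, BL, DE, DF, DJ, DL, EF, EG, EL, FG, FJ, FL, GJ, GL, JL
  2-simplices (16): ABE, ABF, AEL, AFJ, AGJ, AGL, BEG, BFL, BGJ, BJL, DEF, DEL, DFJ, DJL, EFG, FGL

Hence C_0 ≅ Z^8, C_1 ≅ Z^24, C_2 ≅ Z^16.

The boundary map ∂_1: C_1 → C_0 is given by ∂[p,q] = [q] − [p].
The resulting 8×24 matrix has rank 7, and its Smith normal form has invariant factors (1,1,1,1,1,1,1).

∂_2: C_2 → C_1 sends each 2-simplex [p,q,r] to [q,r] − [p,r] + [p,q]. For instance
  ∂FGL = GL − FL + FG,
  ∂AGL = GL − AL + AG.
The 24×16 boundary matrix has rank 15 and Smith normal form diag(1,1,1,1,1,1,1,1,1,1,1,1,1,1,1).

Computing H_k = (kernel of ∂_k) / (image of ∂_{k+1}):

  H_0: rank C_0 − rank ∂_1 = 8 − 7 = 1, and the invariant factors of ∂_1 are all 1, so H_0 ≅ Z.

H_0 = Z.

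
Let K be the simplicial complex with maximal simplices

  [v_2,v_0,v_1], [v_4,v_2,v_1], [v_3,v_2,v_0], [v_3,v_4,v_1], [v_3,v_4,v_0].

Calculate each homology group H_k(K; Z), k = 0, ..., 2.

Fix the vertex order v_0 < v_1 < v_2 < v_3 < v_4 and write every simplex with vertices in increasing order. Then dim K = 2 and the simplices of K are:

  0-simplices (5): [v_0], [v_1], [v_2], [v_3], [v_4]
  1-simplices (10): [v_0,v_1], [v_0,v_2], [v_0,v_3], [v_0,v_4], [v_1,v_2], [v_1,v_3], [v_1,v_4], [v_2,v_3], [v_2,v_4], [v_3,v_4]
  2-simplices (5): [v_0,v_1,v_2], [v_0,v_2,v_3], [v_0,v_3,v_4], [v_1,v_2,v_4], [v_1,v_3,v_4]

Hence C_0 ≅ Z^5, C_1 ≅ Z^10, C_2 ≅ Z^5.

The boundary map ∂_1: C_1 → C_0 sends each edge [p,q] (with p < q) to q − p. For instance
  ∂[v_0,v_1] = [v_1] − [v_0].
This gives a 5×10 integer matrix of rank 4; reducing to Smith normal form yields diagonal entries (1,1,1,1).

Boundary ∂_2: C_2 → C_1 sends each 2-simplex [p,q,r] to [q,r] − [p,r] + [p,q]. For instance
  ∂[v_0,v_2,v_3] = [v_2,v_3] − [v_0,v_3] + [v_0,v_2],
  ∂[v_0,v_1,v_2] = [v_1,v_2] − [v_0,v_2] + [v_0,v_1].
The 10×5 boundary matrix has rank 5 and Smith normal form diag(1,1,1,1,1).

From H_k ≅ ker(∂_k) / im(∂_{k+1}) we obtain:

  H_0: rank C_0 − rank ∂_1 = 5 − 4 = 1, and the invariant factors of ∂_1 are all 1, so H_0 = Z.
  H_1: rank ker ∂_1 − rank ∂_2 = (10 − 4) − 5 = 1, and the invariant factors of ∂_2 are all 1, so H_1 = Z.
  H_2: rank ker ∂_2 − rank ∂_3 = (5 − 5) − 0 = 0, and there is no ∂_3, so H_2 = 0.

(K is a triangulation of the Möbius band.)

H_0 ≅ Z,  H_1 ≅ Z,  H_2 = 0.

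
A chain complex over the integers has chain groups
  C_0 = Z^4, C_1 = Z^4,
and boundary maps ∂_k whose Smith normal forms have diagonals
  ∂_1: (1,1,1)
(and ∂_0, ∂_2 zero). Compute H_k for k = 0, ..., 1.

H_0 = Z,  H_1 = Z.

H_0: b_0 = 4 − 0 − 3 = 1; torsion from ∂_1 factors > 1: none. So H_0 = Z.
H_1: b_1 = 4 − 3 − 0 = 1; torsion from ∂_2 factors > 1: none. So H_1 = Z.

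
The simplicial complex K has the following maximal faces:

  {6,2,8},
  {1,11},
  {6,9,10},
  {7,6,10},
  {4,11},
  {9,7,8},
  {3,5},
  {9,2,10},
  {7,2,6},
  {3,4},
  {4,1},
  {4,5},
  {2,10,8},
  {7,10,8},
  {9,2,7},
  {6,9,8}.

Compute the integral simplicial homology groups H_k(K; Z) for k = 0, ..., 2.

H_0 ≅ Z^2,  H_1 ≅ Z^2 ⊕ Z/2Z,  H_2 = 0.

K has 11 vertices, 21 edges, 10 triangles.
rank ∂_0 = 0, rank ∂_1 = 9 ⇒ b_0 = 11 − 0 − 9 = 2; all invariant factors of ∂_1 are 1 so no torsion. So H_0 = Z^2.
rank ∂_1 = 9, rank ∂_2 = 10 ⇒ b_1 = 21 − 9 − 10 = 2; ∂_2 has invariant factor(s) [2] giving torsion. So H_1 = Z^2 ⊕ Z/2Z.
rank ∂_2 = 10, rank ∂_3 = 0 ⇒ b_2 = 10 − 10 − 0 = 0. So H_2 = 0.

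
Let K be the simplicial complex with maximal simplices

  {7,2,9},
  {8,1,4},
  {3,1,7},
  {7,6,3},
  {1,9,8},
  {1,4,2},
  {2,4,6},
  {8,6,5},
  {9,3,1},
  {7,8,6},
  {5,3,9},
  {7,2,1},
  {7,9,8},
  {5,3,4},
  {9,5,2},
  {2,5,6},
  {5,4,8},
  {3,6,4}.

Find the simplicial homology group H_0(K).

Order the vertices as 1 < 2 < 3 < 4 < 5 < 6 < 7 < 8 < 9. Listing each simplex with vertices in this order, K has dimension 2 with simplices:

  0-simplices (9): [1], [2], [3], [4], [5], [6], [7], [8], [9]
  1-simplices (27): (27 of them)
  2-simplices (18): [1,2,4], [1,2,7], [1,3,7], [1,3,9], [1,4,8], [1,8,9], [2,4,6], [2,5,6], [2,5,9], [2,7,9], [3,4,5], [3,4,6], [3,5,9], [3,6,7], [4,5,8], [5,6,8], [6,7,8], [7,8,9]

so the chain groups are C_0 ≅ Z^9, C_1 ≅ Z^27, C_2 ≅ Z^18.

∂_1: C_1 → C_0 maps an edge to its endpoints' difference, ∂[p,q] = q − p. For instance
  ∂[6,7] = [7] − [6].
The resulting 9×27 matrix has rank 8, and its Smith normal form has invariant factors (1,1,1,1,1,1,1,1).

Boundary ∂_2: C_2 → C_1 maps a triangle to the signed sum of its edges. For instance
  ∂[1,3,9] = [3,9] − [1,9] + [1,3],
  ∂[3,5,9] = [5,9] − [3,9] + [3,5].
This gives a 27×18 integer matrix of rank 18; reducing to Smith normal form yields diagonal entries (1,1,1,1,1,1,1,1,1,1,1,1,1,1,1,1,1,2).

Reading off H_k = ker ∂_k / im ∂_{k+1}:

  H_0: rank C_0 − rank ∂_1 = 9 − 8 = 1, and the invariant factors of ∂_1 are all 1, so H_0 = Z.

H_0 ≅ Z.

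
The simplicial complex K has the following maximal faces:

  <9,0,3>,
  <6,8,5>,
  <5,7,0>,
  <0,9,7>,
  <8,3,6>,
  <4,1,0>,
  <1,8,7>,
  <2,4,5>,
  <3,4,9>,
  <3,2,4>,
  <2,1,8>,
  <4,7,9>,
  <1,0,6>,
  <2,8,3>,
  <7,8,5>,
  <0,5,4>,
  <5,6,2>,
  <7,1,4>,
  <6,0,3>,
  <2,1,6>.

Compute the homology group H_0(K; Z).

Take the total order 0 < 1 < 2 < 3 < 4 < 5 < 6 < 7 < 8 < 9 on the vertex set. Then K (dimension 2) consists of the simplices:

  0-simplices (10): [0], [1], [2], [3], [4], [5], [6], [7], [8], [9]
  1-simplices (30): (30 of them)
  2-simplices (20): (20 of them)

Hence C_0 ≅ Z^10, C_1 ≅ Z^30, C_2 ≅ Z^20.

The boundary map ∂_1: C_1 → C_0 maps an edge to its endpoints' difference, ∂[p,q] = q − p. For instance
  ∂[1,8] = [8] − [1].
As a 10×30 matrix over Z this has rank 9, with invariant factors (1,1,1,1,1,1,1,1,1).

The boundary map ∂_2: C_2 → C_1 sends each 2-simplex [p,q,r] to [q,r] − [p,r] + [p,q]. For instance
  ∂[2,3,8] = [3,8] − [2,8] + [2,3],
  ∂[0,5,7] = [5,7] − [0,7] + [0,5].
The 30×20 boundary matrix has rank 20 and Smith normal form diag(1,1,1,1,1,1,1,1,1,1,1,1,1,1,1,1,1,1,1,2).

From H_k ≅ ker(∂_k) / im(∂_{k+1}) we obtain:

  H_0: rank C_0 − rank ∂_1 = 10 − 9 = 1, and the invariant factors of ∂_1 are all 1, so H_0 ≅ Z.

(K is a triangulation of the Klein bottle.)

H_0 = Z.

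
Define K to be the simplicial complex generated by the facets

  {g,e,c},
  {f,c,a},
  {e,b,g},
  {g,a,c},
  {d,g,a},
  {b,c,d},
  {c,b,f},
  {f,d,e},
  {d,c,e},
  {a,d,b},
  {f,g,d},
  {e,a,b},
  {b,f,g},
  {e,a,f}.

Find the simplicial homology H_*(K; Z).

Fix the vertex order a < b < c < d < e < f < g and write every simplex with vertices in increasing order. Then dim K = 2 and the simplices of K are:

  0-simplices (7): a, b, c, d, e, f, g
  1-simplices (21): ab, ac, ad, ae, af, ag, bc, bd, be, bf, bg, cd, ce, cf, cg, de, df, dg, ef, eg, fg
  2-simplices (14): abd, abe, acf, acg, adg, aef, bcd, bcf, beg, bfg, cde, ceg, def, dfg

Hence C_0 ≅ Z^7, C_1 ≅ Z^21, C_2 ≅ Z^14.

∂_1: C_1 → C_0 maps an edge to its endpoints' difference, ∂[p,q] = q − p.
The resulting 7×21 matrix has rank 6, and its Smith normal form has invariant factors (1,1,1,1,1,1).

∂_2: C_2 → C_1 maps a triangle to the signed sum of its edges. For instance
  ∂bcd = cd − bd + bc,
  ∂adg = dg − ag + ad.
The resulting 21×14 matrix has rank 13, and its Smith normal form has invariant factors (1,1,1,1,1,1,1,1,1,1,1,1,1).

Reading off H_k = ker ∂_k / im ∂_{k+1}:

  H_0: rank C_0 − rank ∂_1 = 7 − 6 = 1, and the invariant factors of ∂_1 are all 1, so H_0 = Z.
  H_1: rank ker ∂_1 − rank ∂_2 = (21 − 6) − 13 = 2, and the invariant factors of ∂_2 are all 1, so H_1 = Z^2.
  H_2: rank ker ∂_2 − rank ∂_3 = (14 − 13) − 0 = 1, and there is no ∂_3, so H_2 = Z.

As a check, the Euler characteristic is 7 − 21 + 14 = 0, which agrees with 1 − 2 + 1 = 0.
(K is a triangulation of the torus T^2.)

H_0 = Z,  H_1 = Z^2,  H_2 = Z.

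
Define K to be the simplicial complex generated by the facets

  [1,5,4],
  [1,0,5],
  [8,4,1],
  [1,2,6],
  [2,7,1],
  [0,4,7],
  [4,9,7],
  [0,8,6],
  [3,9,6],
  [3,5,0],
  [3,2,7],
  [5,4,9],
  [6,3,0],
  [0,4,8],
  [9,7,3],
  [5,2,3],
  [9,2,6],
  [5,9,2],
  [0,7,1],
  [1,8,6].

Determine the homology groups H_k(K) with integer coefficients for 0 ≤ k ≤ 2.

H_0 = Z,  H_1 = Z ⊕ Z/2,  H_2 = 0.

Order the vertices as 0 < 1 < 2 < 3 < 4 < 5 < 6 < 7 < 8 < 9. Listing each simplex with vertices in this order, K has dimension 2 with simplices:

  0-simplices (10): [0], [1], [2], [3], [4], [5], [6], [7], [8], [9]
  1-simplices (30): (30 of them)
  2-simplices (20): (20 of them)

giving chain groups C_0 ≅ Z^10, C_1 ≅ Z^30, C_2 ≅ Z^20.

The boundary map ∂_1: C_1 → C_0 sends each edge [p,q] (with p < q) to q − p.
The resulting 10×30 matrix has rank 9, and its Smith normal form has invariant factors (1,1,1,1,1,1,1,1,1).

The boundary map ∂_2: C_2 → C_1 acts by ∂[p,q,r] = [q,r] − [p,r] + [p,q]. For instance
  ∂[0,3,6] = [3,6] − [0,6] + [0,3],
  ∂[4,7,9] = [7,9] − [4,9] + [4,7].
The 30×20 boundary matrix has rank 20 and Smith normal form diag(1,1,1,1,1,1,1,1,1,1,1,1,1,1,1,1,1,1,1,2).

Computing H_k = (kernel of ∂_k) / (image of ∂_{k+1}):

  H_0: rank C_0 − rank ∂_1 = 10 − 9 = 1, and the invariant factors of ∂_1 are all 1, so H_0 = Z.
  H_1: rank ker ∂_1 − rank ∂_2 = (30 − 9) − 20 = 1, and ∂_2 has invariant factor 2 > 1, so H_1 = Z ⊕ Z/2.
  H_2: rank ker ∂_2 − rank ∂_3 = (20 − 20) − 0 = 0, and there is no ∂_3, so H_2 = 0.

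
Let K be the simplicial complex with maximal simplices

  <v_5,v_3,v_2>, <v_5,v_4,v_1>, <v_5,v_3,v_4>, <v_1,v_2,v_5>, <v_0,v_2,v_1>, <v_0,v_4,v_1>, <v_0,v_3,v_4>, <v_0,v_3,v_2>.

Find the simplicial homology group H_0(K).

Take the total order v_0 < v_1 < v_2 < v_3 < v_4 < v_5 on the vertex set. Then K (dimension 2) consists of the simplices:

  0-simplices (6): [v_0], [v_1], [v_2], [v_3], [v_4], [v_5]
  1-simplices (12): [v_0,v_1], [v_0,v_2], [v_0,v_3], [v_0,v_4], [v_1,v_2], [v_1,v_4], [v_1,v_5], [v_2,v_3], [v_2,v_5], [v_3,v_4], [v_3,v_5], [v_4,v_5]
  2-simplices (8): [v_0,v_1,v_2], [v_0,v_1,v_4], [v_0,v_2,v_3], [v_0,v_3,v_4], [v_1,v_2,v_5], [v_1,v_4,v_5], [v_2,v_3,v_5], [v_3,v_4,v_5]

Hence C_0 ≅ Z^6, C_1 ≅ Z^12, C_2 ≅ Z^8.

Boundary ∂_1: C_1 → C_0 maps an edge to its endpoints' difference, ∂[p,q] = q − p.
This gives a 6×12 integer matrix of rank 5; reducing to Smith normal form yields diagonal entries (1,1,1,1,1).

Boundary ∂_2: C_2 → C_1 maps a triangle to the signed sum of its edges. For instance
  ∂[v_2,v_3,v_5] = [v_3,v_5] − [v_2,v_5] + [v_2,v_3],
  ∂[v_1,v_4,v_5] = [v_4,v_5] − [v_1,v_5] + [v_1,v_4].
As a 12×8 matrix over Z this has rank 7, with invariant factors (1,1,1,1,1,1,1).

From H_k ≅ ker(∂_k) / im(∂_{k+1}) we obtain:

  H_0: rank C_0 − rank ∂_1 = 6 − 5 = 1, and the invariant factors of ∂_1 are all 1, so H_0 = Z.

H_0 ≅ Z.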